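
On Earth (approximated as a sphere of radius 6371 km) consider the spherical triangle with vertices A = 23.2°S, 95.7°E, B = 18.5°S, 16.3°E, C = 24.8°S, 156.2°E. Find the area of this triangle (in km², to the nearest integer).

22008390 km²

Side lengths (central angles): a = 2.1240, b = 0.9568, c = 1.2814 rad; semiperimeter s = 2.1811.
By l'Huilier's theorem, tan(E/4) = √[tan(s/2) tan((s−a)/2) tan((s−b)/2) tan((s−c)/2)], giving spherical excess E = 0.5422 rad.
Area = E·R² = 0.5422 × (6371)² ≈ 22008390 km².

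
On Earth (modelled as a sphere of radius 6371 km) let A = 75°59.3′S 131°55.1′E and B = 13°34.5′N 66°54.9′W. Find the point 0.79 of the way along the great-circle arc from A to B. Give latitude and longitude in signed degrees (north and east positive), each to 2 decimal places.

The central angle between A and B is δ = 2.0381 rad.
With f = 0.79, the slerp weights are sin((1−f)δ)/sin δ = 0.4649 and sin(fδ)/sin δ = 1.1192.
Weighted sum of the unit vectors: (0.4649)·(-0.1618,0.1802,-0.9702) + (1.1192)·(0.3811,-0.8942,0.2347) = (0.3514, -0.9171, -0.1884).
Converting back: φ = atan2(z, √(x²+y²)) = -10.86°, λ = atan2(y, x) = -69.04°.

-10.86°, -69.04°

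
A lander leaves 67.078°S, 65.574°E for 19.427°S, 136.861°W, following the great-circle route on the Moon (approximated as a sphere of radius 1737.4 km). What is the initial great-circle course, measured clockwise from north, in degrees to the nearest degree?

Δλ = 157.565° = 2.7500 rad.
y = sin Δλ · cos φ₂ = (0.3816)(0.9431) = 0.3599
x = cos φ₁ sin φ₂ − sin φ₁ cos φ₂ cos Δλ = (0.3895)(-0.3326) − (-0.9210)(0.9431)(-0.9243) = -0.9324
θ = atan2(y, x) = 158.89°, so the bearing is 159°.

159°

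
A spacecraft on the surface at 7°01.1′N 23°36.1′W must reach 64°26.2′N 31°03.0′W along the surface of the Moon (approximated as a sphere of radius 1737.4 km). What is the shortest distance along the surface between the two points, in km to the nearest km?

Let φ₁ = 0.1225 rad, φ₂ = 1.1246 rad, and Δλ = -0.1300 rad.
cos c = sin φ₁ sin φ₂ + cos φ₁ cos φ₂ cos Δλ = (0.1222)(0.9021) + (0.9925)(0.4315)(0.9916) = 0.53489,
so c = arccos(0.53489) = 1.00642 rad.
Distance = R·c = 1737.4 × 1.0064 ≈ 1749 km.

1749 km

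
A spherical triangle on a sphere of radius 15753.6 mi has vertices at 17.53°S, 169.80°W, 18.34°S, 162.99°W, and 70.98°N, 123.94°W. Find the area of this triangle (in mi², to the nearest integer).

29974222 mi²

Side lengths (central angles): a = 1.6281, b = 1.6392, c = 0.1140 rad; semiperimeter s = 1.6906.
By l'Huilier's theorem, tan(E/4) = √[tan(s/2) tan((s−a)/2) tan((s−b)/2) tan((s−c)/2)], giving spherical excess E = 0.1208 rad.
Area = E·R² = 0.1208 × (15753.6)² ≈ 29974222 mi².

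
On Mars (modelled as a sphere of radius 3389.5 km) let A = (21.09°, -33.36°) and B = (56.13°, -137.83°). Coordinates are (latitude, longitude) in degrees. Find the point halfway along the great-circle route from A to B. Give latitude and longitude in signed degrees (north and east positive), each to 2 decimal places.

51.11°, -67.57°

The central angle between A and B is δ = 1.4011 rad.
With f = 0.5, the slerp weights are sin((1−f)δ)/sin δ = 0.6540 and sin(fδ)/sin δ = 0.6540.
Weighted sum of the unit vectors: (0.6540)·(0.7793,-0.5131,0.3598) + (0.6540)·(-0.4131,-0.3741,0.8303) = (0.2395, -0.5803, 0.7784).
Converting back: φ = atan2(z, √(x²+y²)) = 51.11°, λ = atan2(y, x) = -67.57°.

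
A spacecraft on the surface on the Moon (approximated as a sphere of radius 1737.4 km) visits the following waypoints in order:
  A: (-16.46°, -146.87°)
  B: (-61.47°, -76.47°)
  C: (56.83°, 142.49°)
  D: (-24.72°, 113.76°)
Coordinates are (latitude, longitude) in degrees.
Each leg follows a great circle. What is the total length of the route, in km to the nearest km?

Leg A→B: central angle 1.1565 rad, distance 2009.2 km.
Leg B→C: central angle 2.7894 rad, distance 4846.2 km.
Leg C→D: central angle 1.4849 rad, distance 2579.9 km.
Total: 2009.2 + 4846.2 + 2579.9 ≈ 9435 km.

9435 km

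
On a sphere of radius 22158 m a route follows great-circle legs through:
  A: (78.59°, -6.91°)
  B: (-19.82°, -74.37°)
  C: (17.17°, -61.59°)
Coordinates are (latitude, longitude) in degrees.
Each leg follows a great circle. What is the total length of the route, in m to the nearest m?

55763 m

Leg A→B: central angle 1.8349 rad, distance 40657.3 m.
Leg B→C: central angle 0.6817 rad, distance 15106.1 m.
Total: 40657.3 + 15106.1 ≈ 55763 m.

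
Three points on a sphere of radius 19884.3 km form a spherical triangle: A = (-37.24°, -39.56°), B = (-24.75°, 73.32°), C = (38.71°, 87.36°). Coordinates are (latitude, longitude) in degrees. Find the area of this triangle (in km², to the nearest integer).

536109807 km²

Side lengths (central angles): a = 1.1311, b = 2.4213, c = 1.5985 rad; semiperimeter s = 2.5755.
By l'Huilier's theorem, tan(E/4) = √[tan(s/2) tan((s−a)/2) tan((s−b)/2) tan((s−c)/2)], giving spherical excess E = 1.3559 rad.
Area = E·R² = 1.3559 × (19884.3)² ≈ 536109807 km².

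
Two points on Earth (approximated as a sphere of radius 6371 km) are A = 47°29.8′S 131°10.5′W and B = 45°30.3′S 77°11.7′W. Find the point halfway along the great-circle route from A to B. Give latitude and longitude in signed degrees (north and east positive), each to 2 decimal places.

Central angle δ = 0.6362 rad. Interpolating on the sphere with fraction f = 0.5:
P = [sin((1−f)δ)·A + sin(fδ)·B] / sin δ = 0.5264·A + 0.5264·B in Cartesian coordinates,
giving P = (-0.1524, -0.6275, -0.7636), i.e. latitude -49.78°, longitude -103.65°.

-49.78°, -103.65°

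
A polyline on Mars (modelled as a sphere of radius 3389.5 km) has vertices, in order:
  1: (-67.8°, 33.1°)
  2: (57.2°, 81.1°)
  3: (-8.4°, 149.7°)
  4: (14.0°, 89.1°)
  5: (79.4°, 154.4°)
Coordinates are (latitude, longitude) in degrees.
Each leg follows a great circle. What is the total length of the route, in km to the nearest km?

Leg 1→2: central angle 2.2670 rad, distance 7683.9 km.
Leg 2→3: central angle 1.4980 rad, distance 5077.4 km.
Leg 3→4: central angle 1.1198 rad, distance 3795.5 km.
Leg 4→5: central angle 1.2531 rad, distance 4247.4 km.
Total: 7683.9 + 5077.4 + 3795.5 + 4247.4 ≈ 20804 km.

20804 km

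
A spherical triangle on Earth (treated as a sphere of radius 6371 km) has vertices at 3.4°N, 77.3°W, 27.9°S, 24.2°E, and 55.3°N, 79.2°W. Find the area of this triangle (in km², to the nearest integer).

Side lengths (central angles): a = 2.0959, b = 0.9062, c = 1.7759 rad; semiperimeter s = 2.3890.
By l'Huilier's theorem, tan(E/4) = √[tan(s/2) tan((s−a)/2) tan((s−b)/2) tan((s−c)/2)], giving spherical excess E = 1.2716 rad.
Area = E·R² = 1.2716 × (6371)² ≈ 51612025 km².

51612025 km²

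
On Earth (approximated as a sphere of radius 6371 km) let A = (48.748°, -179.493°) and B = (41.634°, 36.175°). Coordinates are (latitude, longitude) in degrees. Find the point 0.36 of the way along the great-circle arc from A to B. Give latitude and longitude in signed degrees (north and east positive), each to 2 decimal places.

71.50°, 136.29°

Central angle δ = 1.4715 rad. Interpolating on the sphere with fraction f = 0.36:
P = [sin((1−f)δ)·A + sin(fδ)·B] / sin δ = 0.8126·A + 0.5078·B in Cartesian coordinates,
giving P = (-0.2294, 0.2193, 0.9483), i.e. latitude 71.50°, longitude 136.29°.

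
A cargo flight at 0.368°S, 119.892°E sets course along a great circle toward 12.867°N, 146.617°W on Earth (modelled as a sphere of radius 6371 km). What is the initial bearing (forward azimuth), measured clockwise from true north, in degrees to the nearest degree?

Δλ = 93.491° = 1.6317 rad.
y = sin Δλ · cos φ₂ = (0.9981)(0.9749) = 0.9731
x = cos φ₁ sin φ₂ − sin φ₁ cos φ₂ cos Δλ = (1.0000)(0.2227) − (-0.0064)(0.9749)(-0.0609) = 0.2223
θ = atan2(y, x) = 77.13°, so the bearing is 77°.

77°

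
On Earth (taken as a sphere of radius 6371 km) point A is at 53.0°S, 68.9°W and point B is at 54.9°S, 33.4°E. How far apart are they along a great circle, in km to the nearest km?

6068 km

Let φ₁ = -0.9250 rad, φ₂ = -0.9582 rad, and Δλ = 1.7855 rad.
cos c = sin φ₁ sin φ₂ + cos φ₁ cos φ₂ cos Δλ = (-0.7986)(-0.8181) + (0.6018)(0.5750)(-0.2130) = 0.57968,
so c = arccos(0.57968) = 0.95245 rad.
Distance = R·c = 6371 × 0.9525 ≈ 6068 km.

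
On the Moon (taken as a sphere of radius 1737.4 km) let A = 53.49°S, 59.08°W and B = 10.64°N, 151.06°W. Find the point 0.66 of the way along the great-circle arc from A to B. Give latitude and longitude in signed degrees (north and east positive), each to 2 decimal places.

Central angle δ = 1.7402 rad. Interpolating on the sphere with fraction f = 0.66:
P = [sin((1−f)δ)·A + sin(fδ)·B] / sin δ = 0.5659·A + 0.9254·B in Cartesian coordinates,
giving P = (-0.6229, -0.7289, -0.2839), i.e. latitude -16.50°, longitude -130.52°.

-16.50°, -130.52°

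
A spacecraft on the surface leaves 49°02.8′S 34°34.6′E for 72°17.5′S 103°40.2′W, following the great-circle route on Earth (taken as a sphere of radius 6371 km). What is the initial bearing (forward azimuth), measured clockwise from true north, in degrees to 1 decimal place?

194.3°

With φ₁ = -0.8560, φ₂ = -1.2617, Δλ = -2.4129 rad, the forward-azimuth formula gives
θ = atan2( sin Δλ cos φ₂ , cos φ₁ sin φ₂ − sin φ₁ cos φ₂ cos Δλ ) = atan2(-0.2026, -0.7958) = -165.72°.
Adding 360° brings this into [0°, 360°): 194.3°.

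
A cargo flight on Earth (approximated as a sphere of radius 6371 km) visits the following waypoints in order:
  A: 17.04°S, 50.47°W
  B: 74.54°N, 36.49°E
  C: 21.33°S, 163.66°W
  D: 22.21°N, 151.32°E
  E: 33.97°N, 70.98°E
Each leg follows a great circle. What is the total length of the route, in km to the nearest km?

Leg A→B: central angle 1.8431 rad, distance 11742.2 km.
Leg B→C: central angle 2.1941 rad, distance 13978.3 km.
Leg C→D: central angle 1.0791 rad, distance 6875.2 km.
Leg D→E: central angle 1.2238 rad, distance 7797.0 km.
Total: 11742.2 + 13978.3 + 6875.2 + 7797.0 ≈ 40393 km.

40393 km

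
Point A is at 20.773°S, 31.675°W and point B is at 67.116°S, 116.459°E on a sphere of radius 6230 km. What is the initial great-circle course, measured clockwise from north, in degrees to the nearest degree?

168°

Δλ = 148.134° = 2.5854 rad.
y = sin Δλ · cos φ₂ = (0.5279)(0.3889) = 0.2053
x = cos φ₁ sin φ₂ − sin φ₁ cos φ₂ cos Δλ = (0.9350)(-0.9213) − (-0.3547)(0.3889)(-0.8493) = -0.9785
θ = atan2(y, x) = 168.15°, so the bearing is 168°.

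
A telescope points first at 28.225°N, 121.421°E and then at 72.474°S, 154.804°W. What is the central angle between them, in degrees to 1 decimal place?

115.0°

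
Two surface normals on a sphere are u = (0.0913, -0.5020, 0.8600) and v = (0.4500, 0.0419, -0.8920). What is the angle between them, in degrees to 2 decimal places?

138.34°

u·v = -0.7471; |u| = 1.0000, |v| = 1.0000.
cos θ = (u·v)/(|u||v|) = -0.7471, so θ = 138.34°.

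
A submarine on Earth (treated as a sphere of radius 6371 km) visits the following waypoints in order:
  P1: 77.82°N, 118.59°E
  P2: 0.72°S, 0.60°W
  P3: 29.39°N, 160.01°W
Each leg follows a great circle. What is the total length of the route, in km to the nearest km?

26895 km

Leg P1→P2: central angle 1.6862 rad, distance 10742.9 km.
Leg P2→P3: central angle 2.5353 rad, distance 16152.1 km.
Total: 10742.9 + 16152.1 ≈ 26895 km.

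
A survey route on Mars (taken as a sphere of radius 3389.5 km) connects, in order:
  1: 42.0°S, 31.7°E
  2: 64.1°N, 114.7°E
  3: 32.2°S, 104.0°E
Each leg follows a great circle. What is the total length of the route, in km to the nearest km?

13067 km

Leg 1→2: central angle 2.1680 rad, distance 7348.6 km.
Leg 2→3: central angle 1.6872 rad, distance 5718.8 km.
Total: 7348.6 + 5718.8 ≈ 13067 km.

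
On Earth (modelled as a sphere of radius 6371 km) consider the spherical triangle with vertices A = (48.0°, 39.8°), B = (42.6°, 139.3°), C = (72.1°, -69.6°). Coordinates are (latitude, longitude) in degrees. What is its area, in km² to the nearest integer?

Side lengths (central angles): a = 1.1085, b = 0.8778, c = 1.1355 rad; semiperimeter s = 1.5608.
By l'Huilier's theorem, tan(E/4) = √[tan(s/2) tan((s−a)/2) tan((s−b)/2) tan((s−c)/2)], giving spherical excess E = 0.5260 rad.
Area = E·R² = 0.5260 × (6371)² ≈ 21348922 km².

21348922 km²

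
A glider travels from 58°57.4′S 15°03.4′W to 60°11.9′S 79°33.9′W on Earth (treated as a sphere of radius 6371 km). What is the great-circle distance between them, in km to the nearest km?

In radians: φ₁ = -1.0290, φ₂ = -1.0507, Δλ = -64.508° = -1.1259 rad.
cos c = sin φ₁ sin φ₂ + cos φ₁ cos φ₂ cos Δλ = (-0.8568)(-0.8678) + (0.5157)(0.4970)(0.4304) = 0.85377,
so c = arccos(0.85377) = 0.54760 rad.
Distance = R·c = 6371 × 0.5476 ≈ 3489 km.

3489 km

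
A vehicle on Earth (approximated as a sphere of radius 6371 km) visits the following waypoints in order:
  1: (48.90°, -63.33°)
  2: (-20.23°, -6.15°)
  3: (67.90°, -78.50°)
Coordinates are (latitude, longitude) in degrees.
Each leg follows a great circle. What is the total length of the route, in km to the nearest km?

20915 km

Leg 1→2: central angle 1.4970 rad, distance 9537.3 km.
Leg 2→3: central angle 1.7858 rad, distance 11377.3 km.
Total: 9537.3 + 11377.3 ≈ 20915 km.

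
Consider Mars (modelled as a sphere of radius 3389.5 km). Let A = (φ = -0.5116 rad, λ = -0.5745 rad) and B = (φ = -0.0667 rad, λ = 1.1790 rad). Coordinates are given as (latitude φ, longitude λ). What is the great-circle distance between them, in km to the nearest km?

In radians: φ₁ = -0.5116, φ₂ = -0.0667, Δλ = 100.468° = 1.7535 rad.
cos c = sin φ₁ sin φ₂ + cos φ₁ cos φ₂ cos Δλ = (-0.4896)(-0.0667) + (0.8720)(0.9978)(-0.1817) = -0.12544,
so c = arccos(-0.12544) = 1.69657 rad.
Distance = R·c = 3389.5 × 1.6966 ≈ 5751 km.

5751 km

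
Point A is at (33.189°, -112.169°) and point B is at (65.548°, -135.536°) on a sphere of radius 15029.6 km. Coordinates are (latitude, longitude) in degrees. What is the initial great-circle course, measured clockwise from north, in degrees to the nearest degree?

With φ₁ = 0.5793, φ₂ = 1.1440, Δλ = -0.4078 rad, the forward-azimuth formula gives
θ = atan2( sin Δλ cos φ₂ , cos φ₁ sin φ₂ − sin φ₁ cos φ₂ cos Δλ ) = atan2(-0.1642, 0.5538) = -16.51°.
Adding 360° brings this into [0°, 360°): 343°.

343°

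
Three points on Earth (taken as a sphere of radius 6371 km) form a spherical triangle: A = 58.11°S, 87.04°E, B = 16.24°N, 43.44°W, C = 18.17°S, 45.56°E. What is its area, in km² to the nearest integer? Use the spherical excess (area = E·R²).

41413842 km²

Side lengths (central angles): a = 1.6421, b = 0.8752, c = 2.1733 rad; semiperimeter s = 2.3453.
By l'Huilier's theorem, tan(E/4) = √[tan(s/2) tan((s−a)/2) tan((s−b)/2) tan((s−c)/2)], giving spherical excess E = 1.0203 rad.
Area = E·R² = 1.0203 × (6371)² ≈ 41413842 km².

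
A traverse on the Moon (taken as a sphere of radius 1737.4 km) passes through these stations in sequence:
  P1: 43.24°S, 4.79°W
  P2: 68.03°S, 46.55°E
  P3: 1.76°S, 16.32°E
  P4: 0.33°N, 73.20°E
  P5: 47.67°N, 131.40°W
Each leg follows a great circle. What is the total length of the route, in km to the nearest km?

Leg P1→P2: central angle 0.6342 rad, distance 1101.8 km.
Leg P2→P3: central angle 1.2115 rad, distance 2104.9 km.
Leg P3→P4: central angle 0.9933 rad, distance 1725.7 km.
Leg P4→P5: central angle 2.2243 rad, distance 3864.6 km.
Total: 1101.8 + 2104.9 + 1725.7 + 3864.6 ≈ 8797 km.

8797 km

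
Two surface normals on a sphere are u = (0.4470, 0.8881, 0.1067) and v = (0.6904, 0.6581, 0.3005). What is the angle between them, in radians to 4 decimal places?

u·v = 0.9251; |u| = 1.0000, |v| = 1.0000.
cos θ = (u·v)/(|u||v|) = 0.9251, so θ = 0.3894 rad.

0.3894 rad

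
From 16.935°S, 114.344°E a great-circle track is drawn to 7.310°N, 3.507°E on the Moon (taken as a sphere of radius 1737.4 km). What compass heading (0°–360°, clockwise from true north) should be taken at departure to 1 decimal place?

With φ₁ = -0.2956, φ₂ = 0.1276, Δλ = -1.9345 rad, the forward-azimuth formula gives
θ = atan2( sin Δλ cos φ₂ , cos φ₁ sin φ₂ − sin φ₁ cos φ₂ cos Δλ ) = atan2(-0.9270, 0.0189) = -88.83°.
Adding 360° brings this into [0°, 360°): 271.2°.

271.2°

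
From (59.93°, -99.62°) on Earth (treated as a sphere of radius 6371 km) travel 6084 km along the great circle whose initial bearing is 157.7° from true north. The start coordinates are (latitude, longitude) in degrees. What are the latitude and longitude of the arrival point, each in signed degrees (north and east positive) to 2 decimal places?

Angular distance δ = d/R = 6084/6371 = 0.95495 rad; initial bearing θ = 2.7524 rad.
sin φ₂ = sin φ₁ cos δ + cos φ₁ sin δ cos θ = (0.8654)(0.5776) + (0.5011)(0.8163)(-0.9252) = 0.1215, so φ₂ = 6.98°.
Δλ = atan2(sin θ sin δ cos φ₁, cos δ − sin φ₁ sin φ₂) = atan2(0.1552, 0.4725) = 18.183°.
λ₂ = -99.620° + 18.183° = -81.44°.

6.98°, -81.44°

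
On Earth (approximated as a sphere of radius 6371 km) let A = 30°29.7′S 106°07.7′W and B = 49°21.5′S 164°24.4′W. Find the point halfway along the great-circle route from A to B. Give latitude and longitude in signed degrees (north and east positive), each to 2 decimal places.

-43.69°, -130.84°

Central angle δ = 0.8228 rad. Interpolating on the sphere with fraction f = 0.5:
P = [sin((1−f)δ)·A + sin(fδ)·B] / sin δ = 0.5455·A + 0.5455·B in Cartesian coordinates,
giving P = (-0.4728, -0.5471, -0.6908), i.e. latitude -43.69°, longitude -130.84°.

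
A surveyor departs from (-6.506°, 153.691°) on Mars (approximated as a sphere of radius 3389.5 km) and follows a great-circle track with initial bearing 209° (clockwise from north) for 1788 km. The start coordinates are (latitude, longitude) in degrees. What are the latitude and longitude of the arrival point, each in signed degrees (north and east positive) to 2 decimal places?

-32.37°, 136.90°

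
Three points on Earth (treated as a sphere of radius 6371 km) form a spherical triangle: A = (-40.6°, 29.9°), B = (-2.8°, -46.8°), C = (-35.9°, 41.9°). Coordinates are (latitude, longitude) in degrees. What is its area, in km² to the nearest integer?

Side lengths (central angles): a = 1.5238, b = 0.1836, c = 1.3631 rad; semiperimeter s = 1.5352.
By l'Huilier's theorem, tan(E/4) = √[tan(s/2) tan((s−a)/2) tan((s−b)/2) tan((s−c)/2)], giving spherical excess E = 0.0781 rad.
Area = E·R² = 0.0781 × (6371)² ≈ 3170331 km².

3170331 km²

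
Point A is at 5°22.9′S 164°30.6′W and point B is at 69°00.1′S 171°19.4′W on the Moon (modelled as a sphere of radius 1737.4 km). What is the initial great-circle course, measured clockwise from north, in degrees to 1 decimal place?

182.7°

With φ₁ = -0.0939, φ₂ = -1.2043, Δλ = -0.1189 rad, the forward-azimuth formula gives
θ = atan2( sin Δλ cos φ₂ , cos φ₁ sin φ₂ − sin φ₁ cos φ₂ cos Δλ ) = atan2(-0.0425, -0.8961) = -177.28°.
Adding 360° brings this into [0°, 360°): 182.7°.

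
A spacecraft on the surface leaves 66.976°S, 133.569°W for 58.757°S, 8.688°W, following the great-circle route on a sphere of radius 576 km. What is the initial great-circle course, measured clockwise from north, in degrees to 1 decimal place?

Δλ = 124.881° = 2.1796 rad.
y = sin Δλ · cos φ₂ = (0.8203)(0.5187) = 0.4255
x = cos φ₁ sin φ₂ − sin φ₁ cos φ₂ cos Δλ = (0.3911)(-0.8550) − (-0.9203)(0.5187)(-0.5719) = -0.6074
θ = atan2(y, x) = 144.99°, so the bearing is 145.0°.

145.0°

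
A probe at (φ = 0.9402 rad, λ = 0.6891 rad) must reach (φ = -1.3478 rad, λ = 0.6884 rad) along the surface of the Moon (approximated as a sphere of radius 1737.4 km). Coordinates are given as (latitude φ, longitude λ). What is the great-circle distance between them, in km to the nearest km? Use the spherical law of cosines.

3975 km

Let φ₁ = 0.9402 rad, φ₂ = -1.3478 rad, and Δλ = -0.0007 rad.
cos c = sin φ₁ sin φ₂ + cos φ₁ cos φ₂ cos Δλ = (0.8077)(-0.9752) + (0.5896)(0.2212)(1.0000) = -0.65728,
so c = arccos(-0.65728) = 2.28800 rad.
Distance = R·c = 1737.4 × 2.2880 ≈ 3975 km.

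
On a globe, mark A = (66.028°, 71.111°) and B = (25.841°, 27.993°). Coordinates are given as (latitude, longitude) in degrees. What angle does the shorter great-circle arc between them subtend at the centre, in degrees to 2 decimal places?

In radians: φ₁ = 1.1524, φ₂ = 0.4510, Δλ = -43.118° = -0.7526 rad.
Haversine: a = sin²(Δφ/2) + cos φ₁ cos φ₂ sin²(Δλ/2) = 0.1180 + (0.4063)(0.9000)(0.1350) = 0.16740.
Central angle c = 2·arcsin(√a) = 0.84304 rad.
So the angular separation is 48.30°.

48.30°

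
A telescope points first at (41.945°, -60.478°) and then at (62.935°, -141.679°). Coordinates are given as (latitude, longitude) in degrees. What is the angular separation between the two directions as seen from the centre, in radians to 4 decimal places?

0.8672 rad

With latitudes φ₁ = 41.945°, φ₂ = 62.935° and longitude difference Δλ = -81.201°:
Haversine: a = sin²(Δφ/2) + cos φ₁ cos φ₂ sin²(Δλ/2) = 0.0332 + (0.7438)(0.4550)(0.4235) = 0.17651.
Central angle c = 2·arcsin(√a) = 0.86717 rad.
So the angular separation is 0.8672 rad.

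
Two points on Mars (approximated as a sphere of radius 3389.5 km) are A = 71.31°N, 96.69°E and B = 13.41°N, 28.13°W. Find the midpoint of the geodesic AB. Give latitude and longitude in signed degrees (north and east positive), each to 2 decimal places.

54.78°, -9.71°

The central angle between A and B is δ = 1.5291 rad.
With f = 0.5, the slerp weights are sin((1−f)δ)/sin δ = 0.6928 and sin(fδ)/sin δ = 0.6928.
Weighted sum of the unit vectors: (0.6928)·(-0.0373,0.3183,0.9473) + (0.6928)·(0.8578,-0.4586,0.2319) = (0.5685, -0.0972, 0.8169).
Converting back: φ = atan2(z, √(x²+y²)) = 54.78°, λ = atan2(y, x) = -9.71°.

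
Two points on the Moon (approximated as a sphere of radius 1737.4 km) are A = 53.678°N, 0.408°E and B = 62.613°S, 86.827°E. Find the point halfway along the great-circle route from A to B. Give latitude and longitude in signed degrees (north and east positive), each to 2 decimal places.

-6.08°, 36.88°

The central angle between A and B is δ = 2.3439 rad.
With f = 0.5, the slerp weights are sin((1−f)δ)/sin δ = 1.2875 and sin(fδ)/sin δ = 1.2875.
Weighted sum of the unit vectors: (1.2875)·(0.5923,0.0042,0.8057) + (1.2875)·(0.0255,0.4593,-0.8879) = (0.7954, 0.5968, -0.1059).
Converting back: φ = atan2(z, √(x²+y²)) = -6.08°, λ = atan2(y, x) = 36.88°.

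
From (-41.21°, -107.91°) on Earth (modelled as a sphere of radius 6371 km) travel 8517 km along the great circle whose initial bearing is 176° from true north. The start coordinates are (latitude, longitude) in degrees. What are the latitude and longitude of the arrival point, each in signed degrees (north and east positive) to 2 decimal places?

-61.98°, 63.79°

Angular distance δ = d/R = 8517/6371 = 1.33684 rad; initial bearing θ = 3.0718 rad.
sin φ₂ = sin φ₁ cos δ + cos φ₁ sin δ cos θ = (-0.6588)(0.2318) + (0.7523)(0.9728)(-0.9976) = -0.8828, so φ₂ = -61.98°.
Δλ = atan2(sin θ sin δ cos φ₁, cos δ − sin φ₁ sin φ₂) = atan2(0.0510, -0.3497) = 171.696°.
λ₂ = -107.910° + 171.696° = 63.79°.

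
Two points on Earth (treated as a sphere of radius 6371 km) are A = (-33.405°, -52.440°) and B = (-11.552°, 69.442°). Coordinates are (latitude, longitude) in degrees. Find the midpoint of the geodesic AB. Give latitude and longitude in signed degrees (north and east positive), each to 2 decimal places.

-40.14°, 16.68°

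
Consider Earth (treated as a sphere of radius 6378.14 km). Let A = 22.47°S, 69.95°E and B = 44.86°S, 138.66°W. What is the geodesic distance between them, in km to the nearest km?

In radians: φ₁ = -0.3922, φ₂ = -0.7830, Δλ = 151.390° = 2.6423 rad.
cos c = sin φ₁ sin φ₂ + cos φ₁ cos φ₂ cos Δλ = (-0.3822)(-0.7054) + (0.9241)(0.7088)(-0.8779) = -0.30544,
so c = arccos(-0.30544) = 1.88120 rad.
Distance = R·c = 6378.14 × 1.8812 ≈ 11999 km.

11999 km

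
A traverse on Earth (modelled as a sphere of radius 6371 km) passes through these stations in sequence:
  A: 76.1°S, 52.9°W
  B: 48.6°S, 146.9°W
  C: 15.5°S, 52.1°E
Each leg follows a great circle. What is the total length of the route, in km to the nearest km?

Leg A→B: central angle 0.7712 rad, distance 4913.4 km.
Leg B→C: central angle 1.9846 rad, distance 12643.8 km.
Total: 4913.4 + 12643.8 ≈ 17557 km.

17557 km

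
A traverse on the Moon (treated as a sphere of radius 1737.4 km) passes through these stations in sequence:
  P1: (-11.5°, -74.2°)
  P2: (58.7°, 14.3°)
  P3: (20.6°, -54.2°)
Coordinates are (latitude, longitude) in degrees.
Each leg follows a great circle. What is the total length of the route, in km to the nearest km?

4865 km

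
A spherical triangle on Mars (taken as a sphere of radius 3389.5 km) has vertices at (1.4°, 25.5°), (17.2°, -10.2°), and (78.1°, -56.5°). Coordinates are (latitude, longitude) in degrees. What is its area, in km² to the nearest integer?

Side lengths (central angles): a = 1.1313, b = 1.5182, c = 0.6717 rad; semiperimeter s = 1.6606.
By l'Huilier's theorem, tan(E/4) = √[tan(s/2) tan((s−a)/2) tan((s−b)/2) tan((s−c)/2)], giving spherical excess E = 0.4255 rad.
Area = E·R² = 0.4255 × (3389.5)² ≈ 4888835 km².

4888835 km²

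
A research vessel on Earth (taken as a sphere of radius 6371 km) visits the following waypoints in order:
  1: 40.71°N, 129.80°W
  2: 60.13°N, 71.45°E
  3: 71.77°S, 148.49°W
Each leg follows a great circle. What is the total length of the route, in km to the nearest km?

26491 km

Leg 1→2: central angle 1.3554 rad, distance 8635.2 km.
Leg 2→3: central angle 2.8026 rad, distance 17855.3 km.
Total: 8635.2 + 17855.3 ≈ 26491 km.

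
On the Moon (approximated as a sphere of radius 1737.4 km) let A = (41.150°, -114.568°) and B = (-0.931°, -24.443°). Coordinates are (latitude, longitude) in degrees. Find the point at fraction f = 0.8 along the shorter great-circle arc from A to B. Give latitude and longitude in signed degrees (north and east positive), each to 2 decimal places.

10.92°, -38.26°

The central angle between A and B is δ = 1.5831 rad.
With f = 0.8, the slerp weights are sin((1−f)δ)/sin δ = 0.3114 and sin(fδ)/sin δ = 0.9541.
Weighted sum of the unit vectors: (0.3114)·(-0.3131,-0.6848,0.6580) + (0.9541)·(0.9103,-0.4137,-0.0162) = (0.7710, -0.6080, 0.1894).
Converting back: φ = atan2(z, √(x²+y²)) = 10.92°, λ = atan2(y, x) = -38.26°.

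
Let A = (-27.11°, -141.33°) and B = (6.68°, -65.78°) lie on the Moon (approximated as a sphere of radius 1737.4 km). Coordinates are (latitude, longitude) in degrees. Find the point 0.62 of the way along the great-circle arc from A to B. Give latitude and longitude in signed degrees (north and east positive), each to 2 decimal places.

The central angle between A and B is δ = 1.4024 rad.
With f = 0.62, the slerp weights are sin((1−f)δ)/sin δ = 0.5153 and sin(fδ)/sin δ = 0.7750.
Weighted sum of the unit vectors: (0.5153)·(-0.6950,-0.5562,-0.4557) + (0.7750)·(0.4075,-0.9058,0.1163) = (-0.0424, -0.9886, -0.1447).
Converting back: φ = atan2(z, √(x²+y²)) = -8.32°, λ = atan2(y, x) = -92.45°.

-8.32°, -92.45°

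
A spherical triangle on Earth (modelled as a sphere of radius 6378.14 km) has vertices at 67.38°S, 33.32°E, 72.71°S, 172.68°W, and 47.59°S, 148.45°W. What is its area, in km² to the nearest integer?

Side lengths (central angles): a = 0.4783, b = 1.1349, c = 0.6783 rad; semiperimeter s = 1.1458.
By l'Huilier's theorem, tan(E/4) = √[tan(s/2) tan((s−a)/2) tan((s−b)/2) tan((s−c)/2)], giving spherical excess E = 0.0681 rad.
Area = E·R² = 0.0681 × (6378.14)² ≈ 2772320 km².

2772320 km²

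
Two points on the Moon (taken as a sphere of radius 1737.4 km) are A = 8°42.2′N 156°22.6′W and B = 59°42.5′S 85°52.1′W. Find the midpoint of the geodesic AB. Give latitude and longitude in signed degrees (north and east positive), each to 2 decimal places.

-29.66°, -134.03°

The central angle between A and B is δ = 1.5351 rad.
With f = 0.5, the slerp weights are sin((1−f)δ)/sin δ = 0.6948 and sin(fδ)/sin δ = 0.6948.
Weighted sum of the unit vectors: (0.6948)·(-0.9056,-0.3961,0.1513) + (0.6948)·(0.0363,-0.5031,-0.8635) = (-0.6040, -0.6248, -0.4948).
Converting back: φ = atan2(z, √(x²+y²)) = -29.66°, λ = atan2(y, x) = -134.03°.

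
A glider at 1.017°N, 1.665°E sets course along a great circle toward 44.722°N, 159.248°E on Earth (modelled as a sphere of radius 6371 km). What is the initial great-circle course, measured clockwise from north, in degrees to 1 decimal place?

20.7°

With φ₁ = 0.0177, φ₂ = 0.7805, Δλ = 2.7503 rad, the forward-azimuth formula gives
θ = atan2( sin Δλ cos φ₂ , cos φ₁ sin φ₂ − sin φ₁ cos φ₂ cos Δλ ) = atan2(0.2710, 0.7152) = 20.75°.
So the initial bearing is 20.7°.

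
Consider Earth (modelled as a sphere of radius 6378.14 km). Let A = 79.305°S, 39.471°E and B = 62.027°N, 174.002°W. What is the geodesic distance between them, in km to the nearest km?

In radians: φ₁ = -1.3841, φ₂ = 1.0826, Δλ = 146.527° = 2.5574 rad.
cos c = sin φ₁ sin φ₂ + cos φ₁ cos φ₂ cos Δλ = (-0.9826)(0.8832) + (0.1856)(0.4691)(-0.8341) = -0.94044,
so c = arccos(-0.94044) = 2.79471 rad.
Distance = R·c = 6378.14 × 2.7947 ≈ 17825 km.

17825 km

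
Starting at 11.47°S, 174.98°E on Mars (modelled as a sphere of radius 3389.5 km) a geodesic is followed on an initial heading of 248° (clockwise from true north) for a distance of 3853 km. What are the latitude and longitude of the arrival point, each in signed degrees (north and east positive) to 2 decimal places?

Angular distance δ = d/R = 3853/3389.5 = 1.13675 rad; initial bearing θ = 4.3284 rad.
sin φ₂ = sin φ₁ cos δ + cos φ₁ sin δ cos θ = (-0.1989)(0.4205) + (0.9800)(0.9073)(-0.3746) = -0.4167, so φ₂ = -24.63°.
Δλ = atan2(sin θ sin δ cos φ₁, cos δ − sin φ₁ sin φ₂) = atan2(-0.8244, 0.3377) = -67.726°.
λ₂ = 174.980° − 67.726° = 107.25°.

-24.63°, 107.25°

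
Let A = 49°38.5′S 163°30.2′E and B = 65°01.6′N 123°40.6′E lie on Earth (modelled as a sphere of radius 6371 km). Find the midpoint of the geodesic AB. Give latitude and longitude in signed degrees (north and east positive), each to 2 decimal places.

Central angle δ = 2.0724 rad. Interpolating on the sphere with fraction f = 0.5:
P = [sin((1−f)δ)·A + sin(fδ)·B] / sin δ = 0.9813·A + 0.9813·B in Cartesian coordinates,
giving P = (-0.8391, 0.5252, 0.1418), i.e. latitude 8.15°, longitude 147.95°.

8.15°, 147.95°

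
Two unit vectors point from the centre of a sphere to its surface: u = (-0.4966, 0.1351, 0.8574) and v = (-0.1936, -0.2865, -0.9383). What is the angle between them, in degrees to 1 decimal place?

u·v = -0.7471; |u| = 1.0000, |v| = 1.0000.
cos θ = (u·v)/(|u||v|) = -0.7471, so θ = 138.3°.

138.3°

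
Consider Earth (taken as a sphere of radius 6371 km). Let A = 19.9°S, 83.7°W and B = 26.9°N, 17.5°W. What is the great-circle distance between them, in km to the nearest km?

8826 km

In radians: φ₁ = -0.3473, φ₂ = 0.4695, Δλ = 66.200° = 1.1554 rad.
cos c = sin φ₁ sin φ₂ + cos φ₁ cos φ₂ cos Δλ = (-0.3404)(0.4524) + (0.9403)(0.8918)(0.4035) = 0.18439,
so c = arccos(0.18439) = 1.38534 rad.
Distance = R·c = 6371 × 1.3853 ≈ 8826 km.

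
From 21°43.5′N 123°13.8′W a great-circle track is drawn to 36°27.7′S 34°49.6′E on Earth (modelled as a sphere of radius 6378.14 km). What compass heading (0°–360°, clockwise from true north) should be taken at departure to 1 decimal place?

132.6°

With φ₁ = 0.3792, φ₂ = -0.6364, Δλ = 2.7586 rad, the forward-azimuth formula gives
θ = atan2( sin Δλ cos φ₂ , cos φ₁ sin φ₂ − sin φ₁ cos φ₂ cos Δλ ) = atan2(0.3005, -0.2759) = 132.56°.
So the initial bearing is 132.6°.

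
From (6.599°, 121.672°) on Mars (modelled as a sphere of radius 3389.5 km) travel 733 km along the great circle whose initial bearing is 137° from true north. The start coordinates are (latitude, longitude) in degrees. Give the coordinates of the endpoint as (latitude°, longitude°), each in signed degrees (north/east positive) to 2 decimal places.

-2.50°, 130.09°

Angular distance δ = d/R = 733/3389.5 = 0.21626 rad; initial bearing θ = 2.3911 rad.
sin φ₂ = sin φ₁ cos δ + cos φ₁ sin δ cos θ = (0.1149)(0.9767) + (0.9934)(0.2146)(-0.7314) = -0.0436, so φ₂ = -2.50°.
Δλ = atan2(sin θ sin δ cos φ₁, cos δ − sin φ₁ sin φ₂) = atan2(0.1454, 0.9817) = 8.423°.
λ₂ = 121.672° + 8.423° = 130.09°.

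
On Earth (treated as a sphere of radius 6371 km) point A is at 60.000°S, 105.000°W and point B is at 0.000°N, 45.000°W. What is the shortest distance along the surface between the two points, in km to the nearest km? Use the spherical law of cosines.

8398 km

With latitudes φ₁ = -60.000°, φ₂ = 0.000° and longitude difference Δλ = 60.000°:
cos c = sin φ₁ sin φ₂ + cos φ₁ cos φ₂ cos Δλ = (-0.8660)(0.0000) + (0.5000)(1.0000)(0.5000) = 0.25000,
so c = arccos(0.25000) = 1.31812 rad.
Distance = R·c = 6371 × 1.3181 ≈ 8398 km.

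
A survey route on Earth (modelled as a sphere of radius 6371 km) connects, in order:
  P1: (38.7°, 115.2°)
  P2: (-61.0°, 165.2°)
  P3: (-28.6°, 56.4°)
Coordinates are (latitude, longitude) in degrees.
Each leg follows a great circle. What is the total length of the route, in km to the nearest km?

Leg P1→P2: central angle 1.8793 rad, distance 11973.1 km.
Leg P2→P3: central angle 1.2854 rad, distance 8189.5 km.
Total: 11973.1 + 8189.5 ≈ 20163 km.

20163 km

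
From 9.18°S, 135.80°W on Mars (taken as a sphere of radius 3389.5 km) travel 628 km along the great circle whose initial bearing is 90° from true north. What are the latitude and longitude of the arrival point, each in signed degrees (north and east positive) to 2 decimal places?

Angular distance δ = d/R = 628/3389.5 = 0.18528 rad; initial bearing θ = 1.5708 rad.
sin φ₂ = sin φ₁ cos δ + cos φ₁ sin δ cos θ = (-0.1595)(0.9829) + (0.9872)(0.1842)(0.0000) = -0.1568, so φ₂ = -9.02°.
Δλ = atan2(sin θ sin δ cos φ₁, cos δ − sin φ₁ sin φ₂) = atan2(0.1819, 0.9579) = 10.750°.
λ₂ = -135.800° + 10.750° = -125.05°.

-9.02°, -125.05°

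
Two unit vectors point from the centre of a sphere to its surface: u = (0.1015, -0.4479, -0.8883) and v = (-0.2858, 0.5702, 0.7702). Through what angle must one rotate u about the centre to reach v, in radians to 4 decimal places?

u·v = -0.9686; |u| = 1.0000, |v| = 1.0000.
cos θ = (u·v)/(|u||v|) = -0.9686, so θ = 2.8902 rad.

2.8902 rad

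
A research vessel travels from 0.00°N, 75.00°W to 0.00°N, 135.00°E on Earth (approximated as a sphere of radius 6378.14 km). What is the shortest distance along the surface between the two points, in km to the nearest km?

With latitudes φ₁ = 0.000°, φ₂ = 0.000° and longitude difference Δλ = -150.000°:
cos c = sin φ₁ sin φ₂ + cos φ₁ cos φ₂ cos Δλ = (0.0000)(0.0000) + (1.0000)(1.0000)(-0.8660) = -0.86603,
so c = arccos(-0.86603) = 2.61799 rad.
Distance = R·c = 6378.14 × 2.6180 ≈ 16698 km.

16698 km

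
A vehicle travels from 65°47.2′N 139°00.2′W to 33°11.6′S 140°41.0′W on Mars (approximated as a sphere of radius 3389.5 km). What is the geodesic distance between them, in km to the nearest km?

5856 km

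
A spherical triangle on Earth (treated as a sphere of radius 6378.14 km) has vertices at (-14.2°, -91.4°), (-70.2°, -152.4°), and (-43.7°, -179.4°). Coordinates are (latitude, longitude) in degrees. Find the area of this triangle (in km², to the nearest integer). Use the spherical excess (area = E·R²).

14230725 km²

Side lengths (central angles): a = 0.5191, b = 1.3756, c = 1.1702 rad; semiperimeter s = 1.5325.
By l'Huilier's theorem, tan(E/4) = √[tan(s/2) tan((s−a)/2) tan((s−b)/2) tan((s−c)/2)], giving spherical excess E = 0.3498 rad.
Area = E·R² = 0.3498 × (6378.14)² ≈ 14230725 km².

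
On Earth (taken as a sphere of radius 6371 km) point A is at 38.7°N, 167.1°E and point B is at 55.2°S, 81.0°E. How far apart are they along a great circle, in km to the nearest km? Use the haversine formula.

13220 km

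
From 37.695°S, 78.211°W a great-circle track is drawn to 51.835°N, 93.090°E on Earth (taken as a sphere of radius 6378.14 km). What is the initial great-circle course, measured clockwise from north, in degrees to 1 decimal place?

20.6°

Δλ = 171.301° = 2.9898 rad.
y = sin Δλ · cos φ₂ = (0.1512)(0.6179) = 0.0935
x = cos φ₁ sin φ₂ − sin φ₁ cos φ₂ cos Δλ = (0.7913)(0.7862) − (-0.6115)(0.6179)(-0.9885) = 0.2486
θ = atan2(y, x) = 20.60°, so the bearing is 20.6°.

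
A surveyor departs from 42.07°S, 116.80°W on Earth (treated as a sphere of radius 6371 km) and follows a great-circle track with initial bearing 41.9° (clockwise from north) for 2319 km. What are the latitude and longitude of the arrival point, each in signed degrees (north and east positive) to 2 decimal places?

Angular distance δ = d/R = 2319/6371 = 0.36399 rad; initial bearing θ = 0.7313 rad.
sin φ₂ = sin φ₁ cos δ + cos φ₁ sin δ cos θ = (-0.6700)(0.9345) + (0.7423)(0.3560)(0.7443) = -0.4294, so φ₂ = -25.43°.
Δλ = atan2(sin θ sin δ cos φ₁, cos δ − sin φ₁ sin φ₂) = atan2(0.1765, 0.6467) = 15.264°.
λ₂ = -116.800° + 15.264° = -101.54°.

-25.43°, -101.54°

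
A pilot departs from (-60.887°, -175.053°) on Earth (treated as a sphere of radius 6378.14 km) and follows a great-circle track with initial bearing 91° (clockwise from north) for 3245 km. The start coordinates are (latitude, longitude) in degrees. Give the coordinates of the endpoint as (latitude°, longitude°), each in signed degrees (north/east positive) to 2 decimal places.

Angular distance δ = d/R = 3245/6378.14 = 0.50877 rad; initial bearing θ = 1.5882 rad.
sin φ₂ = sin φ₁ cos δ + cos φ₁ sin δ cos θ = (-0.8737)(0.8733) + (0.4865)(0.4871)(-0.0175) = -0.7671, so φ₂ = -50.10°.
Δλ = atan2(sin θ sin δ cos φ₁, cos δ − sin φ₁ sin φ₂) = atan2(0.2370, 0.2031) = 49.397°.
λ₂ = -175.053° + 49.397° = -125.66°.

-50.10°, -125.66°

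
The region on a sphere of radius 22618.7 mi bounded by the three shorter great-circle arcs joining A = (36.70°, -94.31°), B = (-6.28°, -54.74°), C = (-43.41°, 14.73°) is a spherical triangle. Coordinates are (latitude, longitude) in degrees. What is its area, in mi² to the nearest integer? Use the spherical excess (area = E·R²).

92298958 mi²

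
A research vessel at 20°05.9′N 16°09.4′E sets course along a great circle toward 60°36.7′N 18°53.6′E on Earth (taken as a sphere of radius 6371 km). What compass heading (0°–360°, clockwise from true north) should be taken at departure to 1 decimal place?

2.1°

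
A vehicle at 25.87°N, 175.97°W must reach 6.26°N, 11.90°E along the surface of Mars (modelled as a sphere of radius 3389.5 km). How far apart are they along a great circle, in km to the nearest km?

With latitudes φ₁ = 25.870°, φ₂ = 6.260° and longitude difference Δλ = -172.130°:
Haversine: a = sin²(Δφ/2) + cos φ₁ cos φ₂ sin²(Δλ/2) = 0.0290 + (0.8998)(0.9940)(0.9953) = 0.91921.
Central angle c = 2·arcsin(√a) = 2.56517 rad.
Distance = R·c = 3389.5 × 2.5652 ≈ 8695 km.

8695 km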